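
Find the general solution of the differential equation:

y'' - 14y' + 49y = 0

Characteristic equation: r² - 14r + 49 = 0
Factored: (r - 7)² = 0
Repeated root: r = 7
General solution: y = (C₁ + C₂x)e^(7x)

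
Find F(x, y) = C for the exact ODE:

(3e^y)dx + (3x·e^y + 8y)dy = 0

Verify exactness: ∂M/∂y = ∂N/∂x ✓
Find F(x,y) such that ∂F/∂x = M, ∂F/∂y = N
Solution: 3x·e^y + 4y² = C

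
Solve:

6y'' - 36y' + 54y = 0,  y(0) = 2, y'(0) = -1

General solution: y = (C₁ + C₂x)e^(3x)
Repeated root r = 3
Applying ICs: C₁ = 2, C₂ = -7
Particular solution: y = (2 - 7x)e^(3x)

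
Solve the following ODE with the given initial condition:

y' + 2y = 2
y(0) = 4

General solution: y = 1 + Ce^(-2x)
Applying y(0) = 4: C = 4 - 1 = 3
Particular solution: y = 1 + 3e^(-2x)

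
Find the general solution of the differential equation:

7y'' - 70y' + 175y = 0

Characteristic equation: 7r² - 70r + 175 = 0
Divide by 7: r² - 10r + 25 = 0
Factored: (r - 5)² = 0
Repeated root: r = 5
General solution: y = (C₁ + C₂x)e^(5x)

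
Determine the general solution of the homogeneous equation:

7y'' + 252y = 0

Characteristic equation: 7r² + 252 = 0
Divide by 7: r² + 36 = 0
Roots: r = ±6i (complex conjugates)
General solution: y = C₁cos(6x) + C₂sin(6x)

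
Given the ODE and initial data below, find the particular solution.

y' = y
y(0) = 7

General solution: y = Ce^x
Applying IC y(0) = 7:
Particular solution: y = 7e^x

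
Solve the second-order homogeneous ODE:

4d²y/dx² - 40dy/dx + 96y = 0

Characteristic equation: 4r² - 40r + 96 = 0
Divide by 4: r² - 10r + 24 = 0
Roots: r = 4, 6 (distinct real)
General solution: y = C₁e^(4x) + C₂e^(6x)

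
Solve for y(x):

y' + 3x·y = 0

Using integrating factor method:

General solution: y = Ce^(-3x^2/2)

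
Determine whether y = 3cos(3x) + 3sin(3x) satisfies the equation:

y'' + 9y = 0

Verification:
y'' = -27cos(3x) - 27sin(3x)
y'' + 9y = 0 ✓

Yes, it is a solution.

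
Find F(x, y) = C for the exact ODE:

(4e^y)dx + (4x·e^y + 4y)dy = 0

Verify exactness: ∂M/∂y = ∂N/∂x ✓
Find F(x,y) such that ∂F/∂x = M, ∂F/∂y = N
Solution: 4x·e^y + 2y² = C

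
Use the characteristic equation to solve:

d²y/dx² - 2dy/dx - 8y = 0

Characteristic equation: r² - 2r - 8 = 0
Roots: r = 4, -2 (distinct real)
General solution: y = C₁e^(4x) + C₂e^(-2x)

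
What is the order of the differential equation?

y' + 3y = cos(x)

The order is 1 (highest derivative is of order 1).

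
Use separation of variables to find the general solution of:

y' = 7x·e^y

Separating variables and integrating:
-e^(-y) = 7x²/2 + C

General solution: y = -ln(C - 7x²/2)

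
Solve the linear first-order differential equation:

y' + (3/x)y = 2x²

Using integrating factor method:

General solution: y = (1/3)x^3 + Cx^(-3)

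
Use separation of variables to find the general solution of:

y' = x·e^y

Separating variables and integrating:
-e^(-y) = x²/2 + C

General solution: y = -ln(C - x²/2)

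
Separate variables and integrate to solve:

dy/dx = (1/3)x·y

Separating variables and integrating:
ln|y| = x^2/6 + C

General solution: y = Ce^(x^2/6)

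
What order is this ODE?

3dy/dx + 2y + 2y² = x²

The order is 1 (highest derivative is of order 1).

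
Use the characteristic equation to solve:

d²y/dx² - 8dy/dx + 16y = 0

Characteristic equation: r² - 8r + 16 = 0
Factored: (r - 4)² = 0
Repeated root: r = 4
General solution: y = (C₁ + C₂x)e^(4x)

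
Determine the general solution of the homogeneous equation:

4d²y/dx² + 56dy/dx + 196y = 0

Characteristic equation: 4r² + 56r + 196 = 0
Divide by 4: r² + 14r + 49 = 0
Factored: (r + 7)² = 0
Repeated root: r = -7
General solution: y = (C₁ + C₂x)e^(-7x)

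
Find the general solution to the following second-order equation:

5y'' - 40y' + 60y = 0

Characteristic equation: 5r² - 40r + 60 = 0
Divide by 5: r² - 8r + 12 = 0
Roots: r = 2, 6 (distinct real)
General solution: y = C₁e^(2x) + C₂e^(6x)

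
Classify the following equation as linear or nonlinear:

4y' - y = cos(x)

Linear (y and its derivatives appear to the first power only, no products of y terms)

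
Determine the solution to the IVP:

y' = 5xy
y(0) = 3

General solution: y = Ce^(5x²/2)
Applying IC y(0) = 3:
Particular solution: y = 3e^(5x²/2)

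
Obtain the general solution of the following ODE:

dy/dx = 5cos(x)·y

Separating variables and integrating:
ln|y| = 5sin(x) + C

General solution: y = Ce^(5sin(x))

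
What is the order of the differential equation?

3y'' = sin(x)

The order is 2 (highest derivative is of order 2).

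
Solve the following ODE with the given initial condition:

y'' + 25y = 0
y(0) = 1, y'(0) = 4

General solution: y = C₁cos(5x) + C₂sin(5x)
Complex roots r = ±5i
Applying ICs: C₁ = 1, C₂ = 4/5
Particular solution: y = cos(5x) + (4/5)sin(5x)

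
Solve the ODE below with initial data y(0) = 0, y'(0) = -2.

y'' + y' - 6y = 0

General solution: y = C₁e^(2x) + C₂e^(-3x)
Applying ICs: C₁ = -2/5, C₂ = 2/5
Particular solution: y = -(2/5)e^(2x) + (2/5)e^(-3x)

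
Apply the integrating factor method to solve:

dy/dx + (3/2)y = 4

Using integrating factor method:

General solution: y = 8/3 + Ce^(-3x/2)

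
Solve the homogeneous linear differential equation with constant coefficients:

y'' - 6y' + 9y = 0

Characteristic equation: r² - 6r + 9 = 0
Factored: (r - 3)² = 0
Repeated root: r = 3
General solution: y = (C₁ + C₂x)e^(3x)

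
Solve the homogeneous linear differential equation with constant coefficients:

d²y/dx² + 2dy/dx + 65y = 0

Characteristic equation: r² + 2r + 65 = 0
Roots: r = -1 ± 8i (complex conjugates)
General solution: y = e^(-x)(C₁cos(8x) + C₂sin(8x))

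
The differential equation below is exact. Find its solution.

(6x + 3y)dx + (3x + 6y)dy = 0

Verify exactness: ∂M/∂y = ∂N/∂x ✓
Find F(x,y) such that ∂F/∂x = M, ∂F/∂y = N
Solution: 3x² + 3xy + 3y² = C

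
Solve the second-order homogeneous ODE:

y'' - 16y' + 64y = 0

Characteristic equation: r² - 16r + 64 = 0
Factored: (r - 8)² = 0
Repeated root: r = 8
General solution: y = (C₁ + C₂x)e^(8x)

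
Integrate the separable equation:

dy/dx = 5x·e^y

Separating variables and integrating:
-e^(-y) = 5x²/2 + C

General solution: y = -ln(C - 5x²/2)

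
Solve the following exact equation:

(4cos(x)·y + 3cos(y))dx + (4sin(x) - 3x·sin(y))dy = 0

Verify exactness: ∂M/∂y = ∂N/∂x ✓
Find F(x,y) such that ∂F/∂x = M, ∂F/∂y = N
Solution: 4sin(x)·y + 3x·cos(y) = C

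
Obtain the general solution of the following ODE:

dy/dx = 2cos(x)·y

Separating variables and integrating:
ln|y| = 2sin(x) + C

General solution: y = Ce^(2sin(x))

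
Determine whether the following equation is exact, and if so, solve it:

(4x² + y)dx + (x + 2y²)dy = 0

Verify exactness: ∂M/∂y = ∂N/∂x ✓
Find F(x,y) such that ∂F/∂x = M, ∂F/∂y = N
Solution: 4x³/3 + xy + 2y³/3 = C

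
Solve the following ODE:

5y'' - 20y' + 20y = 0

Characteristic equation: 5r² - 20r + 20 = 0
Divide by 5: r² - 4r + 4 = 0
Factored: (r - 2)² = 0
Repeated root: r = 2
General solution: y = (C₁ + C₂x)e^(2x)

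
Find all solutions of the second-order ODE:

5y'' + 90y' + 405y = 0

Characteristic equation: 5r² + 90r + 405 = 0
Divide by 5: r² + 18r + 81 = 0
Factored: (r + 9)² = 0
Repeated root: r = -9
General solution: y = (C₁ + C₂x)e^(-9x)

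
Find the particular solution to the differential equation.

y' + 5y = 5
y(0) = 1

General solution: y = 1 + Ce^(-5x)
Applying y(0) = 1: C = 1 - 1 = 0
Particular solution: y = 1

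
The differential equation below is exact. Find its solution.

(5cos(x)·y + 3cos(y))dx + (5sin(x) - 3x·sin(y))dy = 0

Verify exactness: ∂M/∂y = ∂N/∂x ✓
Find F(x,y) such that ∂F/∂x = M, ∂F/∂y = N
Solution: 5sin(x)·y + 3x·cos(y) = C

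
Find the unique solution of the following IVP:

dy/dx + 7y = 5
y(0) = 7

General solution: y = 5/7 + Ce^(-7x)
Applying y(0) = 7: C = 7 - 5/7 = 44/7
Particular solution: y = 5/7 + (44/7)e^(-7x)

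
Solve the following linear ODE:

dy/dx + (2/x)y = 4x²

Using integrating factor method:

General solution: y = (4/5)x^3 + Cx^(-2)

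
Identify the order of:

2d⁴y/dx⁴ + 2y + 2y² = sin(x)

The order is 4 (highest derivative is of order 4).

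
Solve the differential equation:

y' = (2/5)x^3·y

Separating variables and integrating:
ln|y| = x^4/10 + C

General solution: y = Ce^(x^4/10)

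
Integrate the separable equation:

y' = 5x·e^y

Separating variables and integrating:
-e^(-y) = 5x²/2 + C

General solution: y = -ln(C - 5x²/2)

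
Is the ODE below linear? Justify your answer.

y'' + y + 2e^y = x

No. Nonlinear (e^y is nonlinear in y)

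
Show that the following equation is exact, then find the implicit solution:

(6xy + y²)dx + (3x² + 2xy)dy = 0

Verify exactness: ∂M/∂y = ∂N/∂x ✓
Find F(x,y) such that ∂F/∂x = M, ∂F/∂y = N
Solution: 3x²y + xy² = C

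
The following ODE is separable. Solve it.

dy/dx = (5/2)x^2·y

Separating variables and integrating:
ln|y| = 5x^3/6 + C

General solution: y = Ce^(5x^3/6)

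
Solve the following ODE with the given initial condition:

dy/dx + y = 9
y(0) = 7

General solution: y = 9 + Ce^(-x)
Applying y(0) = 7: C = 7 - 9 = -2
Particular solution: y = 9 - 2e^(-x)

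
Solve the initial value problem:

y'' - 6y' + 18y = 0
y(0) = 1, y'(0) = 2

General solution: y = e^(3x)(C₁cos(3x) + C₂sin(3x))
Complex roots r = 3 ± 3i
Applying ICs: C₁ = 1, C₂ = -1/3
Particular solution: y = e^(3x)(cos(3x) - (1/3)sin(3x))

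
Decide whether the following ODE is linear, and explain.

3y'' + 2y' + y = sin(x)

Linear (y and its derivatives appear to the first power only, no products of y terms)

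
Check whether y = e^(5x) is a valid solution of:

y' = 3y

Verification:
y = e^(5x)
y' = 5e^(5x)
But 3y = 3e^(5x)
y' ≠ 3y — the derivative does not match

No, it is not a solution.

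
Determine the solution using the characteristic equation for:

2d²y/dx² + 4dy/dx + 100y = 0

Characteristic equation: 2r² + 4r + 100 = 0
Divide by 2: r² + 2r + 50 = 0
Roots: r = -1 ± 7i (complex conjugates)
General solution: y = e^(-x)(C₁cos(7x) + C₂sin(7x))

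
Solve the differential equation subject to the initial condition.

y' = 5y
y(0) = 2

General solution: y = Ce^(5x)
Applying IC y(0) = 2:
Particular solution: y = 2e^(5x)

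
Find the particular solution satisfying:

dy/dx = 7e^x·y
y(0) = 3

General solution: y = Ce^(7e^x)
Applying IC y(0) = 3:
Particular solution: y = 3e^(7(e^x - 1))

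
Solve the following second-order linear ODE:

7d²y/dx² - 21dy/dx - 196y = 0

Characteristic equation: 7r² - 21r - 196 = 0
Divide by 7: r² - 3r - 28 = 0
Roots: r = 7, -4 (distinct real)
General solution: y = C₁e^(7x) + C₂e^(-4x)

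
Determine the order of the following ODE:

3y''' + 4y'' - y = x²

The order is 3 (highest derivative is of order 3).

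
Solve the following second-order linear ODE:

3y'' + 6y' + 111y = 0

Characteristic equation: 3r² + 6r + 111 = 0
Divide by 3: r² + 2r + 37 = 0
Roots: r = -1 ± 6i (complex conjugates)
General solution: y = e^(-x)(C₁cos(6x) + C₂sin(6x))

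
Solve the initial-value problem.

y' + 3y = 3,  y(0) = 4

General solution: y = 1 + Ce^(-3x)
Applying y(0) = 4: C = 4 - 1 = 3
Particular solution: y = 1 + 3e^(-3x)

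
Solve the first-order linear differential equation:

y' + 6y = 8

Using integrating factor method:

General solution: y = 4/3 + Ce^(-6x)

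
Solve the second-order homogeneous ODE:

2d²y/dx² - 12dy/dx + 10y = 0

Characteristic equation: 2r² - 12r + 10 = 0
Divide by 2: r² - 6r + 5 = 0
Roots: r = 5, 1 (distinct real)
General solution: y = C₁e^(5x) + C₂e^x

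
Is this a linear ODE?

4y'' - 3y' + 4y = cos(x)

Yes. Linear (y and its derivatives appear to the first power only, no products of y terms)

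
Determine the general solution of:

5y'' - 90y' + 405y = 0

Characteristic equation: 5r² - 90r + 405 = 0
Divide by 5: r² - 18r + 81 = 0
Factored: (r - 9)² = 0
Repeated root: r = 9
General solution: y = (C₁ + C₂x)e^(9x)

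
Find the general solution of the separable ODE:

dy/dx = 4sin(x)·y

Separating variables and integrating:
ln|y| = -4cos(x) + C

General solution: y = Ce^(-4cos(x))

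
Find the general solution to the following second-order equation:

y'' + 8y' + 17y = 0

Characteristic equation: r² + 8r + 17 = 0
Roots: r = -4 ± i (complex conjugates)
General solution: y = e^(-4x)(C₁cos(x) + C₂sin(x))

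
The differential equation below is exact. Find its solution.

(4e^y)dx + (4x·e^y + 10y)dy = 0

Verify exactness: ∂M/∂y = ∂N/∂x ✓
Find F(x,y) such that ∂F/∂x = M, ∂F/∂y = N
Solution: 4x·e^y + 5y² = C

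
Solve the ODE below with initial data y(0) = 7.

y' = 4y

General solution: y = Ce^(4x)
Applying IC y(0) = 7:
Particular solution: y = 7e^(4x)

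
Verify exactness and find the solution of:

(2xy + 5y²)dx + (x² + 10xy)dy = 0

Verify exactness: ∂M/∂y = ∂N/∂x ✓
Find F(x,y) such that ∂F/∂x = M, ∂F/∂y = N
Solution: x²y + 5xy² = C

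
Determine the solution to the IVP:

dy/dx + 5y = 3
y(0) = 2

General solution: y = 3/5 + Ce^(-5x)
Applying y(0) = 2: C = 2 - 3/5 = 7/5
Particular solution: y = 3/5 + (7/5)e^(-5x)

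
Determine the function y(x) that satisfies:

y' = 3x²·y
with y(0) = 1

General solution: y = Ce^(x³)
Applying IC y(0) = 1:
Particular solution: y = e^(x³)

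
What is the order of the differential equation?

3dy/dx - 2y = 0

The order is 1 (highest derivative is of order 1).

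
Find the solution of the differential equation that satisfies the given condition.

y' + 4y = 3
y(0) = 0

General solution: y = 3/4 + Ce^(-4x)
Applying y(0) = 0: C = 0 - 3/4 = -3/4
Particular solution: y = 3/4 - (3/4)e^(-4x)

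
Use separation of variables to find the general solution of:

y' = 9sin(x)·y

Separating variables and integrating:
ln|y| = -9cos(x) + C

General solution: y = Ce^(-9cos(x))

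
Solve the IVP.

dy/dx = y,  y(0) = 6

General solution: y = Ce^x
Applying IC y(0) = 6:
Particular solution: y = 6e^x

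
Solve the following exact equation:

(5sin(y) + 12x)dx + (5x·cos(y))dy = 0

Verify exactness: ∂M/∂y = ∂N/∂x ✓
Find F(x,y) such that ∂F/∂x = M, ∂F/∂y = N
Solution: 5x·sin(y) + 6x² = C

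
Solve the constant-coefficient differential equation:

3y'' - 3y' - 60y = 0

Characteristic equation: 3r² - 3r - 60 = 0
Divide by 3: r² - r - 20 = 0
Roots: r = 5, -4 (distinct real)
General solution: y = C₁e^(5x) + C₂e^(-4x)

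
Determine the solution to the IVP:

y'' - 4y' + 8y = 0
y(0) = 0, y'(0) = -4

General solution: y = e^(2x)(C₁cos(2x) + C₂sin(2x))
Complex roots r = 2 ± 2i
Applying ICs: C₁ = 0, C₂ = -2
Particular solution: y = e^(2x)(-2sin(2x))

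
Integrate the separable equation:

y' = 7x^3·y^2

Separating variables and integrating:
-1/y = 7x^4/4 + C

General solution: y^-1 = (-7/4)x^4 + C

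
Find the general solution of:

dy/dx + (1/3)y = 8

Using integrating factor method:

General solution: y = 24 + Ce^(-x/3)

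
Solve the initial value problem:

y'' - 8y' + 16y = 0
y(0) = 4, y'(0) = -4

General solution: y = (C₁ + C₂x)e^(4x)
Repeated root r = 4
Applying ICs: C₁ = 4, C₂ = -20
Particular solution: y = (4 - 20x)e^(4x)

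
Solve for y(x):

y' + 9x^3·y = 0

Using integrating factor method:

General solution: y = Ce^(-9x^4/4)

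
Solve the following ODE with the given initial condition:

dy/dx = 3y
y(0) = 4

General solution: y = Ce^(3x)
Applying IC y(0) = 4:
Particular solution: y = 4e^(3x)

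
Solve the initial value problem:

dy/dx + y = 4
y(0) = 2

General solution: y = 4 + Ce^(-x)
Applying y(0) = 2: C = 2 - 4 = -2
Particular solution: y = 4 - 2e^(-x)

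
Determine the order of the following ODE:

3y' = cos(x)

The order is 1 (highest derivative is of order 1).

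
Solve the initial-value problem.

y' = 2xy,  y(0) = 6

General solution: y = Ce^(x²)
Applying IC y(0) = 6:
Particular solution: y = 6e^(x²)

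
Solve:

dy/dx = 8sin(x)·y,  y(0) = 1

General solution: y = Ce^(-8cos(x))
Applying IC y(0) = 1:
Particular solution: y = e^(8(1-cos(x)))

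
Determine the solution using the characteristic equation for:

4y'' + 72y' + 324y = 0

Characteristic equation: 4r² + 72r + 324 = 0
Divide by 4: r² + 18r + 81 = 0
Factored: (r + 9)² = 0
Repeated root: r = -9
General solution: y = (C₁ + C₂x)e^(-9x)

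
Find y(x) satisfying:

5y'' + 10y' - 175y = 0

Characteristic equation: 5r² + 10r - 175 = 0
Divide by 5: r² + 2r - 35 = 0
Roots: r = 5, -7 (distinct real)
General solution: y = C₁e^(5x) + C₂e^(-7x)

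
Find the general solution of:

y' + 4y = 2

Using integrating factor method:

General solution: y = 1/2 + Ce^(-4x)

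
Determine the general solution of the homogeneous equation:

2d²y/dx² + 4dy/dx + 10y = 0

Characteristic equation: 2r² + 4r + 10 = 0
Divide by 2: r² + 2r + 5 = 0
Roots: r = -1 ± 2i (complex conjugates)
General solution: y = e^(-x)(C₁cos(2x) + C₂sin(2x))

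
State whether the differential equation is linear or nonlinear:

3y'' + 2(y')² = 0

Nonlinear ((y')² term)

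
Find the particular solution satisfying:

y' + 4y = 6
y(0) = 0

General solution: y = 3/2 + Ce^(-4x)
Applying y(0) = 0: C = 0 - 3/2 = -3/2
Particular solution: y = 3/2 - (3/2)e^(-4x)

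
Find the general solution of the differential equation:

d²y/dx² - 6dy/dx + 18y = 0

Characteristic equation: r² - 6r + 18 = 0
Roots: r = 3 ± 3i (complex conjugates)
General solution: y = e^(3x)(C₁cos(3x) + C₂sin(3x))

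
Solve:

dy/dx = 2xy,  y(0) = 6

General solution: y = Ce^(x²)
Applying IC y(0) = 6:
Particular solution: y = 6e^(x²)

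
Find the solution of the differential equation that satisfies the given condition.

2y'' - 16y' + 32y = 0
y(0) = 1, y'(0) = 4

General solution: y = (C₁ + C₂x)e^(4x)
Repeated root r = 4
Applying ICs: C₁ = 1, C₂ = 0
Particular solution: y = e^(4x)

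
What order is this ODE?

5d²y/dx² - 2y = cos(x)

The order is 2 (highest derivative is of order 2).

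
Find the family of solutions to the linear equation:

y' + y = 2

Using integrating factor method:

General solution: y = 2 + Ce^(-x)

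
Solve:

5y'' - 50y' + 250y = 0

Characteristic equation: 5r² - 50r + 250 = 0
Divide by 5: r² - 10r + 50 = 0
Roots: r = 5 ± 5i (complex conjugates)
General solution: y = e^(5x)(C₁cos(5x) + C₂sin(5x))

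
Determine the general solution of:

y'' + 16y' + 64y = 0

Characteristic equation: r² + 16r + 64 = 0
Factored: (r + 8)² = 0
Repeated root: r = -8
General solution: y = (C₁ + C₂x)e^(-8x)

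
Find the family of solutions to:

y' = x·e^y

Separating variables and integrating:
-e^(-y) = x²/2 + C

General solution: y = -ln(C - x²/2)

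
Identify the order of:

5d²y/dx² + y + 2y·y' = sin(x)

The order is 2 (highest derivative is of order 2).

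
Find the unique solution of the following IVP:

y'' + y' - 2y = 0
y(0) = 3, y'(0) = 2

General solution: y = C₁e^x + C₂e^(-2x)
Applying ICs: C₁ = 8/3, C₂ = 1/3
Particular solution: y = (8/3)e^x + (1/3)e^(-2x)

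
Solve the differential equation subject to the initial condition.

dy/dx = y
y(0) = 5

General solution: y = Ce^x
Applying IC y(0) = 5:
Particular solution: y = 5e^x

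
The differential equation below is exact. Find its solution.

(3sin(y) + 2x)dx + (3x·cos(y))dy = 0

Verify exactness: ∂M/∂y = ∂N/∂x ✓
Find F(x,y) such that ∂F/∂x = M, ∂F/∂y = N
Solution: 3x·sin(y) + x² = C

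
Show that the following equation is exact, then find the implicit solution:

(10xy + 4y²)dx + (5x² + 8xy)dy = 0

Verify exactness: ∂M/∂y = ∂N/∂x ✓
Find F(x,y) such that ∂F/∂x = M, ∂F/∂y = N
Solution: 5x²y + 4xy² = C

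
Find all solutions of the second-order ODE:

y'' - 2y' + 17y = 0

Characteristic equation: r² - 2r + 17 = 0
Roots: r = 1 ± 4i (complex conjugates)
General solution: y = e^x(C₁cos(4x) + C₂sin(4x))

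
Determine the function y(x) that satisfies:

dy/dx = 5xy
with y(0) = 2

General solution: y = Ce^(5x²/2)
Applying IC y(0) = 2:
Particular solution: y = 2e^(5x²/2)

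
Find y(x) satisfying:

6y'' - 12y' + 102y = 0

Characteristic equation: 6r² - 12r + 102 = 0
Divide by 6: r² - 2r + 17 = 0
Roots: r = 1 ± 4i (complex conjugates)
General solution: y = e^x(C₁cos(4x) + C₂sin(4x))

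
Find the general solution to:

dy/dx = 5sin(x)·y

Separating variables and integrating:
ln|y| = -5cos(x) + C

General solution: y = Ce^(-5cos(x))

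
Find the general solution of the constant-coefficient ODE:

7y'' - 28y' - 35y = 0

Characteristic equation: 7r² - 28r - 35 = 0
Divide by 7: r² - 4r - 5 = 0
Roots: r = 5, -1 (distinct real)
General solution: y = C₁e^(5x) + C₂e^(-x)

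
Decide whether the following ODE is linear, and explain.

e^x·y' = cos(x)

Linear (y and its derivatives appear to the first power only, no products of y terms)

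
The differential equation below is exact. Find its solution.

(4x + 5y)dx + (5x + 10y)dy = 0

Verify exactness: ∂M/∂y = ∂N/∂x ✓
Find F(x,y) such that ∂F/∂x = M, ∂F/∂y = N
Solution: 2x² + 5xy + 5y² = C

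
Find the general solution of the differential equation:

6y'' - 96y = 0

Characteristic equation: 6r² - 96 = 0
Divide by 6: r² - 16 = 0
Roots: r = 4, -4 (distinct real)
General solution: y = C₁e^(4x) + C₂e^(-4x)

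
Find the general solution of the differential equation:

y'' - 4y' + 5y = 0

Characteristic equation: r² - 4r + 5 = 0
Roots: r = 2 ± i (complex conjugates)
General solution: y = e^(2x)(C₁cos(x) + C₂sin(x))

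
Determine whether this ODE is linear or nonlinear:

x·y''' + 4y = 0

Linear (y and its derivatives appear to the first power only, no products of y terms)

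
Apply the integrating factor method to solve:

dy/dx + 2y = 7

Using integrating factor method:

General solution: y = 7/2 + Ce^(-2x)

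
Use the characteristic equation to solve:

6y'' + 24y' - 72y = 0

Characteristic equation: 6r² + 24r - 72 = 0
Divide by 6: r² + 4r - 12 = 0
Roots: r = 2, -6 (distinct real)
General solution: y = C₁e^(2x) + C₂e^(-6x)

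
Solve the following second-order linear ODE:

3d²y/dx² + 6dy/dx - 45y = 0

Characteristic equation: 3r² + 6r - 45 = 0
Divide by 3: r² + 2r - 15 = 0
Roots: r = 3, -5 (distinct real)
General solution: y = C₁e^(3x) + C₂e^(-5x)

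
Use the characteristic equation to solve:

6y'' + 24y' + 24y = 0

Characteristic equation: 6r² + 24r + 24 = 0
Divide by 6: r² + 4r + 4 = 0
Factored: (r + 2)² = 0
Repeated root: r = -2
General solution: y = (C₁ + C₂x)e^(-2x)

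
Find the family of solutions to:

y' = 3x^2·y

Separating variables and integrating:
ln|y| = x^3 + C

General solution: y = Ce^(x^3)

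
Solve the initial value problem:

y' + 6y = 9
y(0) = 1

General solution: y = 3/2 + Ce^(-6x)
Applying y(0) = 1: C = 1 - 3/2 = -1/2
Particular solution: y = 3/2 - (1/2)e^(-6x)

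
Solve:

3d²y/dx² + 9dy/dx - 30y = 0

Characteristic equation: 3r² + 9r - 30 = 0
Divide by 3: r² + 3r - 10 = 0
Roots: r = 2, -5 (distinct real)
General solution: y = C₁e^(2x) + C₂e^(-5x)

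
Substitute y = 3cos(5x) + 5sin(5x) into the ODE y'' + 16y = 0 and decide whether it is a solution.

Verification:
y'' = -75cos(5x) - 125sin(5x)
y'' + 16y ≠ 0 (frequency mismatch: got 25 instead of 16)

No, it is not a solution.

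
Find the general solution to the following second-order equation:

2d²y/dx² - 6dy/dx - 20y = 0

Characteristic equation: 2r² - 6r - 20 = 0
Divide by 2: r² - 3r - 10 = 0
Roots: r = 5, -2 (distinct real)
General solution: y = C₁e^(5x) + C₂e^(-2x)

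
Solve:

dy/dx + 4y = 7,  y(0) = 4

General solution: y = 7/4 + Ce^(-4x)
Applying y(0) = 4: C = 4 - 7/4 = 9/4
Particular solution: y = 7/4 + (9/4)e^(-4x)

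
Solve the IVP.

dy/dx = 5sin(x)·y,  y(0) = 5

General solution: y = Ce^(-5cos(x))
Applying IC y(0) = 5:
Particular solution: y = 5e^(5(1-cos(x)))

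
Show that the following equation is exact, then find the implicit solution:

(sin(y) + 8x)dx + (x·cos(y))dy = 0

Verify exactness: ∂M/∂y = ∂N/∂x ✓
Find F(x,y) such that ∂F/∂x = M, ∂F/∂y = N
Solution: x·sin(y) + 4x² = C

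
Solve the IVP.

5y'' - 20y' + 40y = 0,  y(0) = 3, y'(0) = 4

General solution: y = e^(2x)(C₁cos(2x) + C₂sin(2x))
Complex roots r = 2 ± 2i
Applying ICs: C₁ = 3, C₂ = -1
Particular solution: y = e^(2x)(3cos(2x) - sin(2x))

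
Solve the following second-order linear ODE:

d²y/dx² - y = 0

Characteristic equation: r² - 1 = 0
Roots: r = 1, -1 (distinct real)
General solution: y = C₁e^x + C₂e^(-x)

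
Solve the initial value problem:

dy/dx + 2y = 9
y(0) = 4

General solution: y = 9/2 + Ce^(-2x)
Applying y(0) = 4: C = 4 - 9/2 = -1/2
Particular solution: y = 9/2 - (1/2)e^(-2x)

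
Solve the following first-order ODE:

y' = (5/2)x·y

Separating variables and integrating:
ln|y| = 5x^2/4 + C

General solution: y = Ce^(5x^2/4)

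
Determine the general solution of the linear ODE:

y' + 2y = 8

Using integrating factor method:

General solution: y = 4 + Ce^(-2x)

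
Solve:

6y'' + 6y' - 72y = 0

Characteristic equation: 6r² + 6r - 72 = 0
Divide by 6: r² + r - 12 = 0
Roots: r = 3, -4 (distinct real)
General solution: y = C₁e^(3x) + C₂e^(-4x)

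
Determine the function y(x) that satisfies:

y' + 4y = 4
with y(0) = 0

General solution: y = 1 + Ce^(-4x)
Applying y(0) = 0: C = 0 - 1 = -1
Particular solution: y = 1 - e^(-4x)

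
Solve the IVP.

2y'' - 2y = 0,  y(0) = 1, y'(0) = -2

General solution: y = C₁e^x + C₂e^(-x)
Applying ICs: C₁ = -1/2, C₂ = 3/2
Particular solution: y = -(1/2)e^x + (3/2)e^(-x)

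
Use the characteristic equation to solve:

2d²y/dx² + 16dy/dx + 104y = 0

Characteristic equation: 2r² + 16r + 104 = 0
Divide by 2: r² + 8r + 52 = 0
Roots: r = -4 ± 6i (complex conjugates)
General solution: y = e^(-4x)(C₁cos(6x) + C₂sin(6x))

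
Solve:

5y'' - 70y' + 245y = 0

Characteristic equation: 5r² - 70r + 245 = 0
Divide by 5: r² - 14r + 49 = 0
Factored: (r - 7)² = 0
Repeated root: r = 7
General solution: y = (C₁ + C₂x)e^(7x)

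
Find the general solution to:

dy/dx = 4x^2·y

Separating variables and integrating:
ln|y| = 4x^3/3 + C

General solution: y = Ce^(4x^3/3)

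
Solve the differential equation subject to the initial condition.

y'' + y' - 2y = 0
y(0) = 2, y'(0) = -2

General solution: y = C₁e^x + C₂e^(-2x)
Applying ICs: C₁ = 2/3, C₂ = 4/3
Particular solution: y = (2/3)e^x + (4/3)e^(-2x)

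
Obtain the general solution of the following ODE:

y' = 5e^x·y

Separating variables and integrating:
ln|y| = 5e^x + C

General solution: y = Ce^(5e^x)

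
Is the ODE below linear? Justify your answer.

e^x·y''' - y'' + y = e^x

Yes. Linear (y and its derivatives appear to the first power only, no products of y terms)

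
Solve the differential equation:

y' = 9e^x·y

Separating variables and integrating:
ln|y| = 9e^x + C

General solution: y = Ce^(9e^x)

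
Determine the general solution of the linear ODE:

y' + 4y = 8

Using integrating factor method:

General solution: y = 2 + Ce^(-4x)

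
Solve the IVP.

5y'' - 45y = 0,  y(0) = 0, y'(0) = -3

General solution: y = C₁e^(3x) + C₂e^(-3x)
Applying ICs: C₁ = -1/2, C₂ = 1/2
Particular solution: y = -(1/2)e^(3x) + (1/2)e^(-3x)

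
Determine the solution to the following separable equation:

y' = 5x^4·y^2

Separating variables and integrating:
-1/y = x^5 + C

General solution: y^-1 = -x^5 + C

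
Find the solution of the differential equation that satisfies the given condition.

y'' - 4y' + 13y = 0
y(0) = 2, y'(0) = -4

General solution: y = e^(2x)(C₁cos(3x) + C₂sin(3x))
Complex roots r = 2 ± 3i
Applying ICs: C₁ = 2, C₂ = -8/3
Particular solution: y = e^(2x)(2cos(3x) - (8/3)sin(3x))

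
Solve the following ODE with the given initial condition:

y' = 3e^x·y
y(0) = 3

General solution: y = Ce^(3e^x)
Applying IC y(0) = 3:
Particular solution: y = 3e^(3(e^x - 1))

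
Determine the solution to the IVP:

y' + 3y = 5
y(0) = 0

General solution: y = 5/3 + Ce^(-3x)
Applying y(0) = 0: C = 0 - 5/3 = -5/3
Particular solution: y = 5/3 - (5/3)e^(-3x)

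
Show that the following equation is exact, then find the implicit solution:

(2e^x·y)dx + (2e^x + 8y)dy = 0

Verify exactness: ∂M/∂y = ∂N/∂x ✓
Find F(x,y) such that ∂F/∂x = M, ∂F/∂y = N
Solution: 2e^x·y + 4y² = C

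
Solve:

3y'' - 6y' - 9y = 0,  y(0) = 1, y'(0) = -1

General solution: y = C₁e^(3x) + C₂e^(-x)
Applying ICs: C₁ = 0, C₂ = 1
Particular solution: y = e^(-x)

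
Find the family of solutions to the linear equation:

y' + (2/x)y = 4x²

Using integrating factor method:

General solution: y = (4/5)x^3 + Cx^(-2)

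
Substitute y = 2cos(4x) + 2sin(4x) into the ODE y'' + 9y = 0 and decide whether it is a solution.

Verification:
y'' = -32cos(4x) - 32sin(4x)
y'' + 9y ≠ 0 (frequency mismatch: got 16 instead of 9)

No, it is not a solution.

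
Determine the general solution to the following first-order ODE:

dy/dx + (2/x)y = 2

Using integrating factor method:

General solution: y = (2/3)x + Cx^(-2)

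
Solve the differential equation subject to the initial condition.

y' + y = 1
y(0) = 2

General solution: y = 1 + Ce^(-x)
Applying y(0) = 2: C = 2 - 1 = 1
Particular solution: y = 1 + e^(-x)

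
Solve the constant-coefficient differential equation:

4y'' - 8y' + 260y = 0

Characteristic equation: 4r² - 8r + 260 = 0
Divide by 4: r² - 2r + 65 = 0
Roots: r = 1 ± 8i (complex conjugates)
General solution: y = e^x(C₁cos(8x) + C₂sin(8x))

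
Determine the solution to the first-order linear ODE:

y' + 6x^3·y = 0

Using integrating factor method:

General solution: y = Ce^(-3x^4/2)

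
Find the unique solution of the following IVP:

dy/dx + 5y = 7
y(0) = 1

General solution: y = 7/5 + Ce^(-5x)
Applying y(0) = 1: C = 1 - 7/5 = -2/5
Particular solution: y = 7/5 - (2/5)e^(-5x)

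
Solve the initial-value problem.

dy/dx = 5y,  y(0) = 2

General solution: y = Ce^(5x)
Applying IC y(0) = 2:
Particular solution: y = 2e^(5x)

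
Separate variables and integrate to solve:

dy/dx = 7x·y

Separating variables and integrating:
ln|y| = 7x^2/2 + C

General solution: y = Ce^(7x^2/2)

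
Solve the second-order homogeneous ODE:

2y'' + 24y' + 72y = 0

Characteristic equation: 2r² + 24r + 72 = 0
Divide by 2: r² + 12r + 36 = 0
Factored: (r + 6)² = 0
Repeated root: r = -6
General solution: y = (C₁ + C₂x)e^(-6x)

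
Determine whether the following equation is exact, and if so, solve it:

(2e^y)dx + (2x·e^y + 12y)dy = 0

Verify exactness: ∂M/∂y = ∂N/∂x ✓
Find F(x,y) such that ∂F/∂x = M, ∂F/∂y = N
Solution: 2x·e^y + 6y² = C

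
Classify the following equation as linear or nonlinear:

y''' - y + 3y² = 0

Nonlinear (y² term)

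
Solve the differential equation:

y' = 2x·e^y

Separating variables and integrating:
-e^(-y) = x² + C

General solution: y = -ln(C - x²)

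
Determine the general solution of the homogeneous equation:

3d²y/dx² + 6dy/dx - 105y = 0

Characteristic equation: 3r² + 6r - 105 = 0
Divide by 3: r² + 2r - 35 = 0
Roots: r = 5, -7 (distinct real)
General solution: y = C₁e^(5x) + C₂e^(-7x)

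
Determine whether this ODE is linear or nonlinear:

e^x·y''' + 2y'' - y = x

Linear (y and its derivatives appear to the first power only, no products of y terms)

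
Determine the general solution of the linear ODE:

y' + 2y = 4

Using integrating factor method:

General solution: y = 2 + Ce^(-2x)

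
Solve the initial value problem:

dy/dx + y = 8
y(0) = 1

General solution: y = 8 + Ce^(-x)
Applying y(0) = 1: C = 1 - 8 = -7
Particular solution: y = 8 - 7e^(-x)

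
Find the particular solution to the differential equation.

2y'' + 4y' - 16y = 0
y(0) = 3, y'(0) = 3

General solution: y = C₁e^(2x) + C₂e^(-4x)
Applying ICs: C₁ = 5/2, C₂ = 1/2
Particular solution: y = (5/2)e^(2x) + (1/2)e^(-4x)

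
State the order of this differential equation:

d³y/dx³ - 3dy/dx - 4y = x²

The order is 3 (highest derivative is of order 3).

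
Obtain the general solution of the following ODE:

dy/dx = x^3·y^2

Separating variables and integrating:
-1/y = x^4/4 + C

General solution: y^-1 = (-1/4)x^4 + C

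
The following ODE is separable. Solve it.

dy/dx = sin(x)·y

Separating variables and integrating:
ln|y| = -cos(x) + C

General solution: y = Ce^(-cos(x))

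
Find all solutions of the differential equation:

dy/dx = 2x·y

Separating variables and integrating:
ln|y| = x^2 + C

General solution: y = Ce^(x^2)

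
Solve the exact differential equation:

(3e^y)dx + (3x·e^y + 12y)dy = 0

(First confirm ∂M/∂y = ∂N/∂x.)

Verify exactness: ∂M/∂y = ∂N/∂x ✓
Find F(x,y) such that ∂F/∂x = M, ∂F/∂y = N
Solution: 3x·e^y + 6y² = C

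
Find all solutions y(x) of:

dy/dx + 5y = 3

Using integrating factor method:

General solution: y = 3/5 + Ce^(-5x)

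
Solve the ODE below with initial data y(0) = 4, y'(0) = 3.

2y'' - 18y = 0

General solution: y = C₁e^(3x) + C₂e^(-3x)
Applying ICs: C₁ = 5/2, C₂ = 3/2
Particular solution: y = (5/2)e^(3x) + (3/2)e^(-3x)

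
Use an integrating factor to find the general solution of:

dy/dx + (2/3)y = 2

Using integrating factor method:

General solution: y = 3 + Ce^(-2x/3)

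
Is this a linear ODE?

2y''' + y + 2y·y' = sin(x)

No. Nonlinear (product y·y')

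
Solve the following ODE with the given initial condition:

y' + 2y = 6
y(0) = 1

General solution: y = 3 + Ce^(-2x)
Applying y(0) = 1: C = 1 - 3 = -2
Particular solution: y = 3 - 2e^(-2x)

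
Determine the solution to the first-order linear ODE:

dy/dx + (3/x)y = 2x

Using integrating factor method:

General solution: y = (2/5)x^2 + Cx^(-3)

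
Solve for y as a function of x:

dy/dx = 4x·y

Separating variables and integrating:
ln|y| = 2x^2 + C

General solution: y = Ce^(2x^2)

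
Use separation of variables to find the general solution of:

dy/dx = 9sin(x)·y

Separating variables and integrating:
ln|y| = -9cos(x) + C

General solution: y = Ce^(-9cos(x))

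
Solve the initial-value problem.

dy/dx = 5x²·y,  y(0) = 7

General solution: y = Ce^(5x³/3)
Applying IC y(0) = 7:
Particular solution: y = 7e^(5x³/3)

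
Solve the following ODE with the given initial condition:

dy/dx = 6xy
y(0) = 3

General solution: y = Ce^(3x²)
Applying IC y(0) = 3:
Particular solution: y = 3e^(3x²)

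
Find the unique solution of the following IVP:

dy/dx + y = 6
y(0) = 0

General solution: y = 6 + Ce^(-x)
Applying y(0) = 0: C = 0 - 6 = -6
Particular solution: y = 6 - 6e^(-x)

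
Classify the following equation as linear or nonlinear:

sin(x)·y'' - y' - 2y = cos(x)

Linear (y and its derivatives appear to the first power only, no products of y terms)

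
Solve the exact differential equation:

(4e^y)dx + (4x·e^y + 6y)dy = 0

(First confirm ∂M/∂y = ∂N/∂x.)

Verify exactness: ∂M/∂y = ∂N/∂x ✓
Find F(x,y) such that ∂F/∂x = M, ∂F/∂y = N
Solution: 4x·e^y + 3y² = C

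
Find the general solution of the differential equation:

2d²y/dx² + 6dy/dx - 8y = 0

Characteristic equation: 2r² + 6r - 8 = 0
Divide by 2: r² + 3r - 4 = 0
Roots: r = 1, -4 (distinct real)
General solution: y = C₁e^x + C₂e^(-4x)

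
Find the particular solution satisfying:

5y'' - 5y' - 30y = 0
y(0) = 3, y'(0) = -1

General solution: y = C₁e^(3x) + C₂e^(-2x)
Applying ICs: C₁ = 1, C₂ = 2
Particular solution: y = e^(3x) + 2e^(-2x)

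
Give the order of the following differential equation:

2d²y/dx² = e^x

The order is 2 (highest derivative is of order 2).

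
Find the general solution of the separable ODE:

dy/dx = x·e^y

Separating variables and integrating:
-e^(-y) = x²/2 + C

General solution: y = -ln(C - x²/2)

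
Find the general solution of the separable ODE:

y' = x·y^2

Separating variables and integrating:
-1/y = x^2/2 + C

General solution: y^-1 = (-1/2)x^2 + C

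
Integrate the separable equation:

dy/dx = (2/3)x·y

Separating variables and integrating:
ln|y| = x^2/3 + C

General solution: y = Ce^(x^2/3)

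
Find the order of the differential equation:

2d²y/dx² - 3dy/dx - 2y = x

The order is 2 (highest derivative is of order 2).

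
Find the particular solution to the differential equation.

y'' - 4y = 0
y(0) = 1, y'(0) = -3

General solution: y = C₁e^(2x) + C₂e^(-2x)
Applying ICs: C₁ = -1/4, C₂ = 5/4
Particular solution: y = -(1/4)e^(2x) + (5/4)e^(-2x)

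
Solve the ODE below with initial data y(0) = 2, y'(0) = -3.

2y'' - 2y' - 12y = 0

General solution: y = C₁e^(3x) + C₂e^(-2x)
Applying ICs: C₁ = 1/5, C₂ = 9/5
Particular solution: y = (1/5)e^(3x) + (9/5)e^(-2x)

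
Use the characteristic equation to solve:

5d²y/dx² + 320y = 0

Characteristic equation: 5r² + 320 = 0
Divide by 5: r² + 64 = 0
Roots: r = ±8i (complex conjugates)
General solution: y = C₁cos(8x) + C₂sin(8x)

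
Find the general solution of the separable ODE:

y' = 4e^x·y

Separating variables and integrating:
ln|y| = 4e^x + C

General solution: y = Ce^(4e^x)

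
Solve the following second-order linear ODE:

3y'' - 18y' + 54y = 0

Characteristic equation: 3r² - 18r + 54 = 0
Divide by 3: r² - 6r + 18 = 0
Roots: r = 3 ± 3i (complex conjugates)
General solution: y = e^(3x)(C₁cos(3x) + C₂sin(3x))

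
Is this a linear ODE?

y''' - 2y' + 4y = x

Yes. Linear (y and its derivatives appear to the first power only, no products of y terms)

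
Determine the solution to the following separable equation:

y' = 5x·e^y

Separating variables and integrating:
-e^(-y) = 5x²/2 + C

General solution: y = -ln(C - 5x²/2)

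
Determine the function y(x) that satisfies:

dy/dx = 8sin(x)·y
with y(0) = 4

General solution: y = Ce^(-8cos(x))
Applying IC y(0) = 4:
Particular solution: y = 4e^(8(1-cos(x)))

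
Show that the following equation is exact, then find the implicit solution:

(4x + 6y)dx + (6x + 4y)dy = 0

Verify exactness: ∂M/∂y = ∂N/∂x ✓
Find F(x,y) such that ∂F/∂x = M, ∂F/∂y = N
Solution: 2x² + 6xy + 2y² = C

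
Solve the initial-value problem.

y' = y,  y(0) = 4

General solution: y = Ce^x
Applying IC y(0) = 4:
Particular solution: y = 4e^x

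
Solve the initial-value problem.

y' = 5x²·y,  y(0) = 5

General solution: y = Ce^(5x³/3)
Applying IC y(0) = 5:
Particular solution: y = 5e^(5x³/3)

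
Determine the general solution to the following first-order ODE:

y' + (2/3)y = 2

Using integrating factor method:

General solution: y = 3 + Ce^(-2x/3)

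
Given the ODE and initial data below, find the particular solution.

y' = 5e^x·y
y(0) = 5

General solution: y = Ce^(5e^x)
Applying IC y(0) = 5:
Particular solution: y = 5e^(5(e^x - 1))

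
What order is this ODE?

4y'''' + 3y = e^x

The order is 4 (highest derivative is of order 4).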